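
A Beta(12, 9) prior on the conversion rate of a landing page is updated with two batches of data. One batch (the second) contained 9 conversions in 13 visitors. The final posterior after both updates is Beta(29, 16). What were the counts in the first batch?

8 conversions and 3 bounces

Because Beta–binomial updating is additive in the counts, the combined data contributed (α_post−α_prior, β_post−β_prior) successes and failures.
Total across both batches: 29−12=17 conversions, 16−9=7 bounces.
Subtract the second batch: 17−9=8 conversions and 7−4=3 bounces.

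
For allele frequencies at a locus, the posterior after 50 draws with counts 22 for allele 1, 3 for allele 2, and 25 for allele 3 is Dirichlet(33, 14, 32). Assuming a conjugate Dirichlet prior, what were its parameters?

For a Dirichlet(α) prior with multinomial counts c, the posterior is Dirichlet(α + c) componentwise.
Subtract each count from the matching posterior parameter: 33−22=11, 14−3=11, 32−25=7.

Dirichlet(11, 11, 7)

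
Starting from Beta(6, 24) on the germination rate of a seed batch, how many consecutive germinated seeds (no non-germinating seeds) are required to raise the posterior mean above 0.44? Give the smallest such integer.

After k germinated seeds and 0 non-germinating seeds the posterior is Beta(6+k, 24), with mean (6+k)/(6+24+k).
Set (6+k)/(30+k) > 0.44 and solve: k > (0.44·30 − 6)/(1 − 0.44) = 12.857.
The smallest integer exceeding 12.857 is 13, and checking k=13: (19)/(43) = 0.4419 > 0.44.

k = 13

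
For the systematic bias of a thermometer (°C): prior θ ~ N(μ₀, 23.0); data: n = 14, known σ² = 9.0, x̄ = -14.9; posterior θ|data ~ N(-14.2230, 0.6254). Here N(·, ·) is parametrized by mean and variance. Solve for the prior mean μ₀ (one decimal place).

With known observation variance, the Normal–Normal posterior has precision τ_n = τ₀ + n/σ² and mean μ_n = (τ₀μ₀ + (n/σ²)x̄)/τ_n.
Here τ₀ = 1/23.0 = 0.043478 and τ_data = 14/9.0 = 1.555556, so τ_n = 1.599034.
Rearranging for μ₀: μ₀ = (μ_n·τ_n − τ_data·x̄)/τ₀ = (-14.2230·1.599034 − 1.555556·-14.9) / 0.043478 = 0.434724/0.043478 ≈ 10.0.

μ₀ = 10.0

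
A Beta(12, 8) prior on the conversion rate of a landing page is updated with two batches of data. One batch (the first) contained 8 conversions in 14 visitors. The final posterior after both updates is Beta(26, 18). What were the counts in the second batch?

Sequential conjugate updates are equivalent to a single update on the pooled data, so total successes = posterior α − prior α and total failures = posterior β − prior β.
Total across both batches: 26−12=14 conversions, 18−8=10 bounces.
Subtract the first batch: 14−8=6 conversions and 10−6=4 bounces.

6 conversions and 4 bounces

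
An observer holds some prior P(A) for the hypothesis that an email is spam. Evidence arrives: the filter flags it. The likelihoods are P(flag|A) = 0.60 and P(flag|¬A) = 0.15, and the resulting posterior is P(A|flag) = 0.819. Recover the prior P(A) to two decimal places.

In odds form, posterior odds = prior odds × likelihood ratio, so prior odds = posterior odds ÷ LR.
Posterior odds = 0.819/(1−0.819) = 4.5249. LR = 0.60/0.15 = 4.0000.
Prior odds = 4.5249/4.0000 = 1.1312, so P(A) = 1.1312/(1+1.1312) ≈ 0.53.

P(A) = 0.53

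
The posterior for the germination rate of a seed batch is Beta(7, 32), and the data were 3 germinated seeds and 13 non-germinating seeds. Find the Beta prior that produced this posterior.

Beta(4, 19)

Beta is conjugate to the binomial likelihood: posterior = Beta(α+s, β+f).
Subtract the data counts: 7−3=4, 32−13=19.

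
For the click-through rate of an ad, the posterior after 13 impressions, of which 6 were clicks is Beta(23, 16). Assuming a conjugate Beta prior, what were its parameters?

Under Beta–binomial conjugacy the posterior parameters are (α+s, β+f).
So α = 23 − 6 = 17 and β = 16 − 7 = 9.

Beta(17, 9)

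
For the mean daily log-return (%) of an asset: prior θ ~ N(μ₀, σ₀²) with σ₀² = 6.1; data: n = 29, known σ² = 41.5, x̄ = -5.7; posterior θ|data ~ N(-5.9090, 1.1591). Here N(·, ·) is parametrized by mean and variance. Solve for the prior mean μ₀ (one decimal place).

The posterior mean is a precision-weighted average: μ_n = (τ₀μ₀ + τ_data·x̄)/(τ₀+τ_data), with τ₀=1/σ₀² and τ_data=n/σ².
Here τ₀ = 1/6.1 = 0.163934 and τ_data = 29/41.5 = 0.698795, so τ_n = 0.862729.
Rearranging for μ₀: μ₀ = (μ_n·τ_n − τ_data·x̄)/τ₀ = (-5.9090·0.862729 − 0.698795·-5.7) / 0.163934 = -1.114734/0.163934 ≈ -6.8.

μ₀ = -6.8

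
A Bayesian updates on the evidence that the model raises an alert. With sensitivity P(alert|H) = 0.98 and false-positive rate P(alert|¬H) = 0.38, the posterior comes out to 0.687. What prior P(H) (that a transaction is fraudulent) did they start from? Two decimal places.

Bayes' rule in odds form gives O(H|E) = O(H)·[P(E|H)/P(E|¬H)], hence O(H) = O(H|E)/LR.
Posterior odds = 0.687/(1−0.687) = 2.1949. LR = 0.98/0.38 = 2.5789.
Prior odds = 2.1949/2.5789 = 0.8511, so P(H) = 0.8511/(1+0.8511) ≈ 0.46.

P(H) = 0.46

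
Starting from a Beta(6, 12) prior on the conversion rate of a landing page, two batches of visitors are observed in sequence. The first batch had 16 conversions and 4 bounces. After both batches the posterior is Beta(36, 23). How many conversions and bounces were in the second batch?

Sequential conjugate updates are equivalent to a single update on the pooled data, so total successes = posterior α − prior α and total failures = posterior β − prior β.
Total across both batches: 36−6=30 conversions, 23−12=11 bounces.
Subtract the first batch: 30−16=14 conversions and 11−4=7 bounces.

14 conversions and 7 bounces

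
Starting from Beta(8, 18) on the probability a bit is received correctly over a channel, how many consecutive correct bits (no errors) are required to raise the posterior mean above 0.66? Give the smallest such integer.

k = 27

After k correct bits and 0 errors the posterior is Beta(8+k, 18), with mean (8+k)/(8+18+k).
Set (8+k)/(26+k) > 0.66 and solve: k > (0.66·26 − 8)/(1 − 0.66) = 26.941.
The smallest integer exceeding 26.941 is 27.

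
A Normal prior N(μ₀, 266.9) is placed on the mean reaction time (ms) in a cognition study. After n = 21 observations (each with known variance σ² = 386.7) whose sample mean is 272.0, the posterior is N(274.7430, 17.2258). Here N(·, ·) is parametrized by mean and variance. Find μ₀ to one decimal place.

μ₀ = 314.5

The posterior mean is a precision-weighted average: μ_n = (τ₀μ₀ + τ_data·x̄)/(τ₀+τ_data), with τ₀=1/σ₀² and τ_data=n/σ².
Here τ₀ = 1/266.9 = 0.003747 and τ_data = 21/386.7 = 0.054306, so τ_n = 0.058053.
Rearranging for μ₀: μ₀ = (μ_n·τ_n − τ_data·x̄)/τ₀ = (274.7430·0.058053 − 0.054306·272.0) / 0.003747 = 1.178423/0.003747 ≈ 314.5.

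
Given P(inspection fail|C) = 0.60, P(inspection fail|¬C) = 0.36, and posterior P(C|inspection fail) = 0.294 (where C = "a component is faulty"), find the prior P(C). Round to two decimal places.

In odds form, posterior odds = prior odds × likelihood ratio, so prior odds = posterior odds ÷ LR.
Posterior odds = 0.294/(1−0.294) = 0.4164. LR = 0.60/0.36 = 1.6667.
Prior odds = 0.4164/1.6667 = 0.2498, so P(C) = 0.2498/(1+0.2498) ≈ 0.20.

P(C) = 0.20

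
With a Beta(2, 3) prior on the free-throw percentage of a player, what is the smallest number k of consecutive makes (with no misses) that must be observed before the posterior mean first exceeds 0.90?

After k makes and 0 misses the posterior is Beta(2+k, 3), with mean (2+k)/(2+3+k).
Set (2+k)/(5+k) > 0.90 and solve: k > (0.90·5 − 2)/(1 − 0.90) = 25.000.
The smallest integer exceeding 25.000 is 26.

k = 26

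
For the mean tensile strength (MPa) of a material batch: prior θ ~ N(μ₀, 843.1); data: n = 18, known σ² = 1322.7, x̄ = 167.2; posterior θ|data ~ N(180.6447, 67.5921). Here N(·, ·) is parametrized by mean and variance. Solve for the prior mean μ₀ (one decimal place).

μ₀ = 334.9

The posterior mean is a precision-weighted average: μ_n = (τ₀μ₀ + τ_data·x̄)/(τ₀+τ_data), with τ₀=1/σ₀² and τ_data=n/σ².
Here τ₀ = 1/843.1 = 0.001186 and τ_data = 18/1322.7 = 0.013609, so τ_n = 0.014795.
Rearranging for μ₀: μ₀ = (μ_n·τ_n − τ_data·x̄)/τ₀ = (180.6447·0.014795 − 0.013609·167.2) / 0.001186 = 0.397214/0.001186 ≈ 334.9.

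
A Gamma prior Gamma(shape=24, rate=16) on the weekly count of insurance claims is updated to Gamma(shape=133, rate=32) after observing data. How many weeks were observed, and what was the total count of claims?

n = 16 weeks with total 109 claims

A Gamma(α, β) prior (rate parametrization) on a Poisson rate with n observations summing to S gives posterior Gamma(α+S, β+n).
Matching: Σxᵢ = 133 − 24 = 109 and n = 32 − 16 = 16.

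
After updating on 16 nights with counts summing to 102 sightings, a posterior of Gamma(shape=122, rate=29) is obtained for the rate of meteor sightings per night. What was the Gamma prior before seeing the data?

Gamma(shape=20, rate=13)

Gamma–Poisson conjugacy: posterior shape = α + Σxᵢ, posterior rate = β + n.
So α = 122 − 102 = 20 and β = 29 − 16 = 13.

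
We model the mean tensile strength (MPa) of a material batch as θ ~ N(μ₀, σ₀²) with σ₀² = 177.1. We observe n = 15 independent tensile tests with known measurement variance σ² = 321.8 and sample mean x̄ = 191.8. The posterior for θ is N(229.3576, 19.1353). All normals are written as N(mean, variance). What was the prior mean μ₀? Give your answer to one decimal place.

μ₀ = 539.4

With known observation variance, the Normal–Normal posterior has precision τ_n = τ₀ + n/σ² and mean μ_n = (τ₀μ₀ + (n/σ²)x̄)/τ_n.
Here τ₀ = 1/177.1 = 0.005647 and τ_data = 15/321.8 = 0.046613, so τ_n = 0.052260.
Rearranging for μ₀: μ₀ = (μ_n·τ_n − τ_data·x̄)/τ₀ = (229.3576·0.052260 − 0.046613·191.8) / 0.005647 = 3.045855/0.005647 ≈ 539.4.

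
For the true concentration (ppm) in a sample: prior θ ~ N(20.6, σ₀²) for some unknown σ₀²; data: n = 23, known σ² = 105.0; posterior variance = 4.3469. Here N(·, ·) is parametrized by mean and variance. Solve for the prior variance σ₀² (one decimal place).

Posterior precision equals prior precision plus data precision: 1/σ_n² = 1/σ₀² + n/σ².
So 1/σ₀² = 1/4.3469 − 23/105.0 = 0.230049 − 0.219048 = 0.011001.
Hence σ₀² = 1/0.011001 ≈ 90.9.

σ₀² = 90.9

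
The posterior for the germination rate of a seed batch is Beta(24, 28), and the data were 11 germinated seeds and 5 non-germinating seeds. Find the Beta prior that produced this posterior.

Beta(13, 23)

Under Beta–binomial conjugacy the posterior parameters are (a+s, b+f).
So a = 24 − 11 = 13 and b = 28 − 5 = 23.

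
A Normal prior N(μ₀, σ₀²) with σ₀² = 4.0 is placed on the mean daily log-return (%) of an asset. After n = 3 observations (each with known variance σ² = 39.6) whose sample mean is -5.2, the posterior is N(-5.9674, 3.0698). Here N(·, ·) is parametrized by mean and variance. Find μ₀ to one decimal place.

The posterior mean is a precision-weighted average: μ_n = (τ₀μ₀ + τ_data·x̄)/(τ₀+τ_data), with τ₀=1/σ₀² and τ_data=n/σ².
Here τ₀ = 1/4.0 = 0.250000 and τ_data = 3/39.6 = 0.075758, so τ_n = 0.325758.
Rearranging for μ₀: μ₀ = (μ_n·τ_n − τ_data·x̄)/τ₀ = (-5.9674·0.325758 − 0.075758·-5.2) / 0.250000 = -1.549987/0.250000 ≈ -6.2.

μ₀ = -6.2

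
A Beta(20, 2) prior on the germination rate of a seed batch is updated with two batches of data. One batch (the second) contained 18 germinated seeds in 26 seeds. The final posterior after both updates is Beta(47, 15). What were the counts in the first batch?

Sequential conjugate updates are equivalent to a single update on the pooled data, so total successes = posterior α − prior α and total failures = posterior β − prior β.
Total across both batches: 47−20=27 germinated seeds, 15−2=13 non-germinating seeds.
Subtract the second batch: 27−18=9 germinated seeds and 13−8=5 non-germinating seeds.

9 germinated seeds and 5 non-germinating seeds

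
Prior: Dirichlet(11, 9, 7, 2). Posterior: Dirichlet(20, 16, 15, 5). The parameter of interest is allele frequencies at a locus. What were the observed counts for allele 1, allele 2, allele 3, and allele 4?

counts (9, 7, 8, 3)

For a Dirichlet(α) prior with multinomial counts c, the posterior is Dirichlet(α + c) componentwise.
Counts are posterior − prior componentwise: 20−11=9, 16−9=7, 15−7=8, 5−2=3.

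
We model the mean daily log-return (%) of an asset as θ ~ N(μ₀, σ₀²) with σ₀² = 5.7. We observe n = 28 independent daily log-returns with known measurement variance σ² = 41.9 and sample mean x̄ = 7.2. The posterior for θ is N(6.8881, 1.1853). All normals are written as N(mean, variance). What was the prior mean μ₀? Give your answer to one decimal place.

With known observation variance, the Normal–Normal posterior has precision τ_n = τ₀ + n/σ² and mean μ_n = (τ₀μ₀ + (n/σ²)x̄)/τ_n.
Here τ₀ = 1/5.7 = 0.175439 and τ_data = 28/41.9 = 0.668258, so τ_n = 0.843697.
Rearranging for μ₀: μ₀ = (μ_n·τ_n − τ_data·x̄)/τ₀ = (6.8881·0.843697 − 0.668258·7.2) / 0.175439 = 1.000012/0.175439 ≈ 5.7.

μ₀ = 5.7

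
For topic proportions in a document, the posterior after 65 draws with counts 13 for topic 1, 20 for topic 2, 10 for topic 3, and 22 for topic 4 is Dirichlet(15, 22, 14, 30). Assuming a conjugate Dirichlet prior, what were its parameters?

For a Dirichlet(α) prior with multinomial counts c, the posterior is Dirichlet(α + c) componentwise.
Subtract each count from the matching posterior parameter: 15−13=2, 22−20=2, 14−10=4, 30−22=8.

Dirichlet(2, 2, 4, 8)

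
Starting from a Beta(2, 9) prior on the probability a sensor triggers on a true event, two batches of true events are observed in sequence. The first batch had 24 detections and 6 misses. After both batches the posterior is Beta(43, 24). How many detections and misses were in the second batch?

17 detections and 9 misses

Because Beta–binomial updating is additive in the counts, the combined data contributed (α_post−α_prior, β_post−β_prior) successes and failures.
Total across both batches: 43−2=41 detections, 24−9=15 misses.
Subtract the first batch: 41−24=17 detections and 15−6=9 misses.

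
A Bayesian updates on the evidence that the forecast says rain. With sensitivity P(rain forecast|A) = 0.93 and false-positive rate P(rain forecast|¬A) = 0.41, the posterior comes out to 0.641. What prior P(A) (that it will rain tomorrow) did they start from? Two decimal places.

P(A) = 0.44

In odds form, posterior odds = prior odds × likelihood ratio, so prior odds = posterior odds ÷ LR.
Posterior odds = 0.641/(1−0.641) = 1.7855. LR = 0.93/0.41 = 2.2683.
Prior odds = 1.7855/2.2683 = 0.7872, so P(A) = 0.7872/(1+0.7872) ≈ 0.44.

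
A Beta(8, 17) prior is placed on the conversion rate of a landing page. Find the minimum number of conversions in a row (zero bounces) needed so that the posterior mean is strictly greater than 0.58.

After k conversions and 0 bounces the posterior is Beta(8+k, 17), with mean (8+k)/(8+17+k).
Set (8+k)/(25+k) > 0.58 and solve: k > (0.58·25 − 8)/(1 − 0.58) = 15.476.
The smallest integer exceeding 15.476 is 16, and checking k=16: (24)/(41) = 0.5854 > 0.58.

k = 16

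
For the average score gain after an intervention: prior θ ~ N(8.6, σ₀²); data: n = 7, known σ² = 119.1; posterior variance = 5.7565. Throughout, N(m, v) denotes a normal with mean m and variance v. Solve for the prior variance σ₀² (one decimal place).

For the Normal–Normal model with known σ², precisions add: τ_n = τ₀ + n/σ².
So 1/σ₀² = 1/5.7565 − 7/119.1 = 0.173717 − 0.058774 = 0.114943.
Hence σ₀² = 1/0.114943 ≈ 8.7.

σ₀² = 8.7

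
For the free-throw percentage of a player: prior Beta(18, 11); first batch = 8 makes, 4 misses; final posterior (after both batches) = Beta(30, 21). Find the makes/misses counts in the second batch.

Sequential conjugate updates are equivalent to a single update on the pooled data, so total successes = posterior α − prior α and total failures = posterior β − prior β.
Total across both batches: 30−18=12 makes, 21−11=10 misses.
Subtract the first batch: 12−8=4 makes and 10−4=6 misses.

4 makes and 6 misses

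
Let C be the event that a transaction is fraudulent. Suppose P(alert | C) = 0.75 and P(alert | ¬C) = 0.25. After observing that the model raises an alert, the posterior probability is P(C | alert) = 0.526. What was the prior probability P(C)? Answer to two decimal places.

Bayes' rule in odds form gives O(C|E) = O(C)·[P(E|C)/P(E|¬C)], hence O(C) = O(C|E)/LR.
Posterior odds = 0.526/(1−0.526) = 1.1097. LR = 0.75/0.25 = 3.0000.
Prior odds = 1.1097/3.0000 = 0.3699, so P(C) = 0.3699/(1+0.3699) ≈ 0.27.

P(C) = 0.27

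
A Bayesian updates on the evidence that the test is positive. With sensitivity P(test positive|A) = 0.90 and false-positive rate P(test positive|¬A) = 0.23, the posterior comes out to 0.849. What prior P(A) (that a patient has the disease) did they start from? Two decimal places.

In odds form, posterior odds = prior odds × likelihood ratio, so prior odds = posterior odds ÷ LR.
Posterior odds = 0.849/(1−0.849) = 5.6225. LR = 0.90/0.23 = 3.9130.
Prior odds = 5.6225/3.9130 = 1.4369, so P(A) = 1.4369/(1+1.4369) ≈ 0.59.

P(A) = 0.59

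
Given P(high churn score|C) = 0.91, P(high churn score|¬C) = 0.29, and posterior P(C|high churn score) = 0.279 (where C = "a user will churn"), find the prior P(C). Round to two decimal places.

Bayes' rule in odds form gives O(C|E) = O(C)·[P(E|C)/P(E|¬C)], hence O(C) = O(C|E)/LR.
Posterior odds = 0.279/(1−0.279) = 0.3870. LR = 0.91/0.29 = 3.1379.
Prior odds = 0.3870/3.1379 = 0.1233, so P(C) = 0.1233/(1+0.1233) ≈ 0.11.

P(C) = 0.11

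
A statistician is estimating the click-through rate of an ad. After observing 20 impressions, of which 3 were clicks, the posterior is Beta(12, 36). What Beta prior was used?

Beta(9, 19)

Beta is conjugate to the binomial likelihood: posterior = Beta(a+s, b+f).
So a = 12 − 3 = 9 and b = 36 − 17 = 19.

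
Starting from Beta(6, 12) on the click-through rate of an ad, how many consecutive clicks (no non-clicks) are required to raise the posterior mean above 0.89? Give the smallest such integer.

k = 92

After k clicks and 0 non-clicks the posterior is Beta(6+k, 12), with mean (6+k)/(6+12+k).
Set (6+k)/(18+k) > 0.89 and solve: k > (0.89·18 − 6)/(1 − 0.89) = 91.091.
The smallest integer exceeding 91.091 is 92, and checking k=92: (98)/(110) = 0.8909 > 0.89.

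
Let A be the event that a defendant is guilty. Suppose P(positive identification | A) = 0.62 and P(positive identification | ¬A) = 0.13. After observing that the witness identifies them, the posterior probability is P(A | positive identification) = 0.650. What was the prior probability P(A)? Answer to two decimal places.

P(A) = 0.28

Bayes' rule in odds form gives O(A|E) = O(A)·[P(E|A)/P(E|¬A)], hence O(A) = O(A|E)/LR.
Posterior odds = 0.650/(1−0.650) = 1.8571. LR = 0.62/0.13 = 4.7692.
Prior odds = 1.8571/4.7692 = 0.3894, so P(A) = 0.3894/(1+0.3894) ≈ 0.28.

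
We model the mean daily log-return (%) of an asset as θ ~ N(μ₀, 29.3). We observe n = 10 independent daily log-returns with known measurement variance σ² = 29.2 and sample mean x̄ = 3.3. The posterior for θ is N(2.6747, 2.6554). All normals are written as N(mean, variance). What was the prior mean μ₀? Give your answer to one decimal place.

μ₀ = -3.6

The posterior mean is a precision-weighted average: μ_n = (τ₀μ₀ + τ_data·x̄)/(τ₀+τ_data), with τ₀=1/σ₀² and τ_data=n/σ².
Here τ₀ = 1/29.3 = 0.034130 and τ_data = 10/29.2 = 0.342466, so τ_n = 0.376596.
Rearranging for μ₀: μ₀ = (μ_n·τ_n − τ_data·x̄)/τ₀ = (2.6747·0.376596 − 0.342466·3.3) / 0.034130 = -0.122856/0.034130 ≈ -3.6.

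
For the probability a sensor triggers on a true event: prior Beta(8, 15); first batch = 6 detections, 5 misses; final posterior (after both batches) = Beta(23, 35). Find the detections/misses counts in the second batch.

9 detections and 15 misses

Because Beta–binomial updating is additive in the counts, the combined data contributed (α_post−α_prior, β_post−β_prior) successes and failures.
Total across both batches: 23−8=15 detections, 35−15=20 misses.
Subtract the first batch: 15−6=9 detections and 20−5=15 misses.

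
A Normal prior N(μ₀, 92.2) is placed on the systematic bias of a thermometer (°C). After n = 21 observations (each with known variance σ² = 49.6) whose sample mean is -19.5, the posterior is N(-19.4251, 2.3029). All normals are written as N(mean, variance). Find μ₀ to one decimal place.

The posterior mean is a precision-weighted average: μ_n = (τ₀μ₀ + τ_data·x̄)/(τ₀+τ_data), with τ₀=1/σ₀² and τ_data=n/σ².
Here τ₀ = 1/92.2 = 0.010846 and τ_data = 21/49.6 = 0.423387, so τ_n = 0.434233.
Rearranging for μ₀: μ₀ = (μ_n·τ_n − τ_data·x̄)/τ₀ = (-19.4251·0.434233 − 0.423387·-19.5) / 0.010846 = -0.178973/0.010846 ≈ -16.5.

μ₀ = -16.5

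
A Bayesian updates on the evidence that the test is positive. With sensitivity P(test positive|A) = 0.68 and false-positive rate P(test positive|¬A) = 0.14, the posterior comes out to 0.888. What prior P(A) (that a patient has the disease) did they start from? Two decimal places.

P(A) = 0.62

In odds form, posterior odds = prior odds × likelihood ratio, so prior odds = posterior odds ÷ LR.
Posterior odds = 0.888/(1−0.888) = 7.9286. LR = 0.68/0.14 = 4.8571.
Prior odds = 7.9286/4.8571 = 1.6324, so P(A) = 1.6324/(1+1.6324) ≈ 0.62.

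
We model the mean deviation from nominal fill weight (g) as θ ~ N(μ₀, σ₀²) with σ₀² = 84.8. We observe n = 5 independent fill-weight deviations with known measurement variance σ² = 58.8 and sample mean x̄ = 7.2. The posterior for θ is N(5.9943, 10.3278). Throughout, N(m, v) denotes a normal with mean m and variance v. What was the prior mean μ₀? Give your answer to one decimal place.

The posterior mean is a precision-weighted average: μ_n = (τ₀μ₀ + τ_data·x̄)/(τ₀+τ_data), with τ₀=1/σ₀² and τ_data=n/σ².
Here τ₀ = 1/84.8 = 0.011792 and τ_data = 5/58.8 = 0.085034, so τ_n = 0.096826.
Rearranging for μ₀: μ₀ = (μ_n·τ_n − τ_data·x̄)/τ₀ = (5.9943·0.096826 − 0.085034·7.2) / 0.011792 = -0.031841/0.011792 ≈ -2.7.

μ₀ = -2.7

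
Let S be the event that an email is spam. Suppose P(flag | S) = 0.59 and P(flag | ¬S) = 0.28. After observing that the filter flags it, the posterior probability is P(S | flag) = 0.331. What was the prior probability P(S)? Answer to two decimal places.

P(S) = 0.19

In odds form, posterior odds = prior odds × likelihood ratio, so prior odds = posterior odds ÷ LR.
Posterior odds = 0.331/(1−0.331) = 0.4948. LR = 0.59/0.28 = 2.1071.
Prior odds = 0.4948/2.1071 = 0.2348, so P(S) = 0.2348/(1+0.2348) ≈ 0.19.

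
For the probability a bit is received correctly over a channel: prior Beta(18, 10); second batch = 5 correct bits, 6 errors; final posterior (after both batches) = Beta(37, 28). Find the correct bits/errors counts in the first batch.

14 correct bits and 12 errors

Sequential conjugate updates are equivalent to a single update on the pooled data, so total successes = posterior α − prior α and total failures = posterior β − prior β.
Total across both batches: 37−18=19 correct bits, 28−10=18 errors.
Subtract the second batch: 19−5=14 correct bits and 18−6=12 errors.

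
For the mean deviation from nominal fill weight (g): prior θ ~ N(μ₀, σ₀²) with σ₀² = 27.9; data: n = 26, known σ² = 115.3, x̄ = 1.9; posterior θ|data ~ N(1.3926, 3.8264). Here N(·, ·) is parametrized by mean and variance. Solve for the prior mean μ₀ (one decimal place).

With known observation variance, the Normal–Normal posterior has precision τ_n = τ₀ + n/σ² and mean μ_n = (τ₀μ₀ + (n/σ²)x̄)/τ_n.
Here τ₀ = 1/27.9 = 0.035842 and τ_data = 26/115.3 = 0.225499, so τ_n = 0.261341.
Rearranging for μ₀: μ₀ = (μ_n·τ_n − τ_data·x̄)/τ₀ = (1.3926·0.261341 − 0.225499·1.9) / 0.035842 = -0.064505/0.035842 ≈ -1.8.

μ₀ = -1.8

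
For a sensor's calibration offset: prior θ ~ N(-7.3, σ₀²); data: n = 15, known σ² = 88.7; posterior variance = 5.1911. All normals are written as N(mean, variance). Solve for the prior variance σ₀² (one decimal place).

Posterior precision equals prior precision plus data precision: 1/σ_n² = 1/σ₀² + n/σ².
So 1/σ₀² = 1/5.1911 − 15/88.7 = 0.192637 − 0.169109 = 0.023528.
Hence σ₀² = 1/0.023528 ≈ 42.5.

σ₀² = 42.5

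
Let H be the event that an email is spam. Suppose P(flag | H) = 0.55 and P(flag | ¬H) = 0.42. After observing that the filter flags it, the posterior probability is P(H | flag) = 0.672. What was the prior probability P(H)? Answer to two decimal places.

Bayes' rule in odds form gives O(H|E) = O(H)·[P(E|H)/P(E|¬H)], hence O(H) = O(H|E)/LR.
Posterior odds = 0.672/(1−0.672) = 2.0488. LR = 0.55/0.42 = 1.3095.
Prior odds = 2.0488/1.3095 = 1.5646, so P(H) = 1.5646/(1+1.5646) ≈ 0.61.

P(H) = 0.61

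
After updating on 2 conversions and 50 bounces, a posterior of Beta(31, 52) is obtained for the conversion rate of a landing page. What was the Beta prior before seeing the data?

Under Beta–binomial conjugacy the posterior parameters are (α+s, β+f).
Subtract the data counts: 31−2=29, 52−50=2.

Beta(29, 2)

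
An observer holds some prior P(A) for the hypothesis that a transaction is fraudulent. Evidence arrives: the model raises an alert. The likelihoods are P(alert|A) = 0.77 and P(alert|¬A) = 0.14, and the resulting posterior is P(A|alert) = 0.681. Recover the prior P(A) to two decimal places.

P(A) = 0.28

Bayes' rule in odds form gives O(A|E) = O(A)·[P(E|A)/P(E|¬A)], hence O(A) = O(A|E)/LR.
Posterior odds = 0.681/(1−0.681) = 2.1348. LR = 0.77/0.14 = 5.5000.
Prior odds = 2.1348/5.5000 = 0.3881, so P(A) = 0.3881/(1+0.3881) ≈ 0.28.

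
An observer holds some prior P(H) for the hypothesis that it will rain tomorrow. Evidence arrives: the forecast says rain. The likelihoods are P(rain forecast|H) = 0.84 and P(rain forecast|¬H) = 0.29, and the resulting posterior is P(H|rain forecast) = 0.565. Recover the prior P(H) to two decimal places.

P(H) = 0.31

Bayes' rule in odds form gives O(H|E) = O(H)·[P(E|H)/P(E|¬H)], hence O(H) = O(H|E)/LR.
Posterior odds = 0.565/(1−0.565) = 1.2989. LR = 0.84/0.29 = 2.8966.
Prior odds = 1.2989/2.8966 = 0.4484, so P(H) = 0.4484/(1+0.4484) ≈ 0.31.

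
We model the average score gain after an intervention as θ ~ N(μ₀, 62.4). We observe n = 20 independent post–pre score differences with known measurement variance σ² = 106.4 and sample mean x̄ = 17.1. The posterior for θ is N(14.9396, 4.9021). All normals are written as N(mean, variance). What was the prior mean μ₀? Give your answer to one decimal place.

The posterior mean is a precision-weighted average: μ_n = (τ₀μ₀ + τ_data·x̄)/(τ₀+τ_data), with τ₀=1/σ₀² and τ_data=n/σ².
Here τ₀ = 1/62.4 = 0.016026 and τ_data = 20/106.4 = 0.187970, so τ_n = 0.203996.
Rearranging for μ₀: μ₀ = (μ_n·τ_n − τ_data·x̄)/τ₀ = (14.9396·0.203996 − 0.187970·17.1) / 0.016026 = -0.166668/0.016026 ≈ -10.4.

μ₀ = -10.4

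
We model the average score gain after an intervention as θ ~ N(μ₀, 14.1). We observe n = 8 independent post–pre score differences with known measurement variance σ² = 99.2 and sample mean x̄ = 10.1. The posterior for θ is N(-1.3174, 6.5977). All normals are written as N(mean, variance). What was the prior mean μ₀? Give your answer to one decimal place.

μ₀ = -14.3

With known observation variance, the Normal–Normal posterior has precision τ_n = τ₀ + n/σ² and mean μ_n = (τ₀μ₀ + (n/σ²)x̄)/τ_n.
Here τ₀ = 1/14.1 = 0.070922 and τ_data = 8/99.2 = 0.080645, so τ_n = 0.151567.
Rearranging for μ₀: μ₀ = (μ_n·τ_n − τ_data·x̄)/τ₀ = (-1.3174·0.151567 − 0.080645·10.1) / 0.070922 = -1.014189/0.070922 ≈ -14.3.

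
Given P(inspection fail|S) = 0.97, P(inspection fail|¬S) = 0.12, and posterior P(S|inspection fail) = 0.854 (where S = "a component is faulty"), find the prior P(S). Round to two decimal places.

P(S) = 0.42

Bayes' rule in odds form gives O(S|E) = O(S)·[P(E|S)/P(E|¬S)], hence O(S) = O(S|E)/LR.
Posterior odds = 0.854/(1−0.854) = 5.8493. LR = 0.97/0.12 = 8.0833.
Prior odds = 5.8493/8.0833 = 0.7236, so P(S) = 0.7236/(1+0.7236) ≈ 0.42.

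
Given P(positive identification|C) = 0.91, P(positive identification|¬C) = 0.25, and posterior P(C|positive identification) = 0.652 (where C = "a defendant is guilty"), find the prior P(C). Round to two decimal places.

Bayes' rule in odds form gives O(C|E) = O(C)·[P(E|C)/P(E|¬C)], hence O(C) = O(C|E)/LR.
Posterior odds = 0.652/(1−0.652) = 1.8736. LR = 0.91/0.25 = 3.6400.
Prior odds = 1.8736/3.6400 = 0.5147, so P(C) = 0.5147/(1+0.5147) ≈ 0.34.

P(C) = 0.34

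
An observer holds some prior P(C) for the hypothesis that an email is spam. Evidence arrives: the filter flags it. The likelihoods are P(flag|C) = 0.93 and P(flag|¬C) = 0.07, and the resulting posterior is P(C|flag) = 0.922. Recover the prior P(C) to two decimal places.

P(C) = 0.47

Bayes' rule in odds form gives O(C|E) = O(C)·[P(E|C)/P(E|¬C)], hence O(C) = O(C|E)/LR.
Posterior odds = 0.922/(1−0.922) = 11.8205. LR = 0.93/0.07 = 13.2857.
Prior odds = 11.8205/13.2857 = 0.8897, so P(C) = 0.8897/(1+0.8897) ≈ 0.47.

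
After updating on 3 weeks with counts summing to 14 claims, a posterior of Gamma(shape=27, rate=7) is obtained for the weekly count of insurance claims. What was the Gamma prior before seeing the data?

Gamma(shape=13, rate=4)

Gamma–Poisson conjugacy: posterior shape = α + Σxᵢ, posterior rate = β + n.
So α = 27 − 14 = 13 and β = 7 − 3 = 4.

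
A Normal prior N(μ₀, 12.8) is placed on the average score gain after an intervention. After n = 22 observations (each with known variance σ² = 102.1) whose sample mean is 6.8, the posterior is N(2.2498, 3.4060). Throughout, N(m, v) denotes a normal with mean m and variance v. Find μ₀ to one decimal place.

μ₀ = -10.3

The posterior mean is a precision-weighted average: μ_n = (τ₀μ₀ + τ_data·x̄)/(τ₀+τ_data), with τ₀=1/σ₀² and τ_data=n/σ².
Here τ₀ = 1/12.8 = 0.078125 and τ_data = 22/102.1 = 0.215475, so τ_n = 0.293600.
Rearranging for μ₀: μ₀ = (μ_n·τ_n − τ_data·x̄)/τ₀ = (2.2498·0.293600 − 0.215475·6.8) / 0.078125 = -0.804689/0.078125 ≈ -10.3.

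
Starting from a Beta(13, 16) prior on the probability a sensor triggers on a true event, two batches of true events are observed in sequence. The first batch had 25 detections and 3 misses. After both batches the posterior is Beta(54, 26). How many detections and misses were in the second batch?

Sequential conjugate updates are equivalent to a single update on the pooled data, so total successes = posterior α − prior α and total failures = posterior β − prior β.
Total across both batches: 54−13=41 detections, 26−16=10 misses.
Subtract the first batch: 41−25=16 detections and 10−3=7 misses.

16 detections and 7 misses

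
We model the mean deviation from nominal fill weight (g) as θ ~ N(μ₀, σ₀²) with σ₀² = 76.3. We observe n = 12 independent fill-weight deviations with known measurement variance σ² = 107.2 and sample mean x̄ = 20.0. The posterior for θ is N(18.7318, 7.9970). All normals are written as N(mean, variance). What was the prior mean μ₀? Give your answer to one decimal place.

μ₀ = 7.9

With known observation variance, the Normal–Normal posterior has precision τ_n = τ₀ + n/σ² and mean μ_n = (τ₀μ₀ + (n/σ²)x̄)/τ_n.
Here τ₀ = 1/76.3 = 0.013106 and τ_data = 12/107.2 = 0.111940, so τ_n = 0.125046.
Rearranging for μ₀: μ₀ = (μ_n·τ_n − τ_data·x̄)/τ₀ = (18.7318·0.125046 − 0.111940·20.0) / 0.013106 = 0.103537/0.013106 ≈ 7.9.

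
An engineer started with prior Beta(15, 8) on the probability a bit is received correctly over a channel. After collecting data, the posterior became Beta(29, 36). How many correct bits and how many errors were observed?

Beta is conjugate to the binomial likelihood: posterior = Beta(a+s, b+f).
So s = 29 − 15 = 14 and f = 36 − 8 = 28.

14 correct bits and 28 errors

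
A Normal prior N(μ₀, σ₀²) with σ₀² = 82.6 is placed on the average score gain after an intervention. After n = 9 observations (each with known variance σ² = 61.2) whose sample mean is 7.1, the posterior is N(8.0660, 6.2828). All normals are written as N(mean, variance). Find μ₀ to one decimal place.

With known observation variance, the Normal–Normal posterior has precision τ_n = τ₀ + n/σ² and mean μ_n = (τ₀μ₀ + (n/σ²)x̄)/τ_n.
Here τ₀ = 1/82.6 = 0.012107 and τ_data = 9/61.2 = 0.147059, so τ_n = 0.159166.
Rearranging for μ₀: μ₀ = (μ_n·τ_n − τ_data·x̄)/τ₀ = (8.0660·0.159166 − 0.147059·7.1) / 0.012107 = 0.239714/0.012107 ≈ 19.8.

μ₀ = 19.8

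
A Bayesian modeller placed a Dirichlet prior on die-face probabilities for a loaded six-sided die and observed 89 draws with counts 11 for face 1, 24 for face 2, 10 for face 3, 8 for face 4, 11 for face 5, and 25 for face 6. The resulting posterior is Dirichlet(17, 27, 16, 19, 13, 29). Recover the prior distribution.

For a Dirichlet(α) prior with multinomial counts c, the posterior is Dirichlet(α + c) componentwise.
Subtract each count from the matching posterior parameter: 17−11=6, 27−24=3, 16−10=6, 19−8=11, 13−11=2, 29−25=4.

Dirichlet(6, 3, 6, 11, 2, 4)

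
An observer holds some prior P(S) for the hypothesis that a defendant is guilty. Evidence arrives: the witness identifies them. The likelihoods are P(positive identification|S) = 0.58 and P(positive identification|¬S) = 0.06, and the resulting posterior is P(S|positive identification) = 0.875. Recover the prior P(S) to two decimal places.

In odds form, posterior odds = prior odds × likelihood ratio, so prior odds = posterior odds ÷ LR.
Posterior odds = 0.875/(1−0.875) = 7.0000. LR = 0.58/0.06 = 9.6667.
Prior odds = 7.0000/9.6667 = 0.7241, so P(S) = 0.7241/(1+0.7241) ≈ 0.42.

P(S) = 0.42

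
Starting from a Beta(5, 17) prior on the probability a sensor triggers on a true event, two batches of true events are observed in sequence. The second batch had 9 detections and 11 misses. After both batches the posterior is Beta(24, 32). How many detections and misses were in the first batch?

Because Beta–binomial updating is additive in the counts, the combined data contributed (α_post−α_prior, β_post−β_prior) successes and failures.
Total across both batches: 24−5=19 detections, 32−17=15 misses.
Subtract the second batch: 19−9=10 detections and 15−11=4 misses.

10 detections and 4 misses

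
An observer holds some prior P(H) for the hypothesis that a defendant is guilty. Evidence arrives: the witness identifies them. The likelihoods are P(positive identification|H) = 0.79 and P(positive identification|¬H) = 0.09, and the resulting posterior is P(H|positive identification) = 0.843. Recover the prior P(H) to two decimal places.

Bayes' rule in odds form gives O(H|E) = O(H)·[P(E|H)/P(E|¬H)], hence O(H) = O(H|E)/LR.
Posterior odds = 0.843/(1−0.843) = 5.3694. LR = 0.79/0.09 = 8.7778.
Prior odds = 5.3694/8.7778 = 0.6117, so P(H) = 0.6117/(1+0.6117) ≈ 0.38.

P(H) = 0.38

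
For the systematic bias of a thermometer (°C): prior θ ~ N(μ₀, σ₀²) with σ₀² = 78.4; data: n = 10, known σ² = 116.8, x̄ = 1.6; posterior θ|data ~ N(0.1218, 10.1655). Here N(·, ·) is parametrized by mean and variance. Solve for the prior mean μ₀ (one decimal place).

μ₀ = -9.8

With known observation variance, the Normal–Normal posterior has precision τ_n = τ₀ + n/σ² and mean μ_n = (τ₀μ₀ + (n/σ²)x̄)/τ_n.
Here τ₀ = 1/78.4 = 0.012755 and τ_data = 10/116.8 = 0.085616, so τ_n = 0.098371.
Rearranging for μ₀: μ₀ = (μ_n·τ_n − τ_data·x̄)/τ₀ = (0.1218·0.098371 − 0.085616·1.6) / 0.012755 = -0.125004/0.012755 ≈ -9.8.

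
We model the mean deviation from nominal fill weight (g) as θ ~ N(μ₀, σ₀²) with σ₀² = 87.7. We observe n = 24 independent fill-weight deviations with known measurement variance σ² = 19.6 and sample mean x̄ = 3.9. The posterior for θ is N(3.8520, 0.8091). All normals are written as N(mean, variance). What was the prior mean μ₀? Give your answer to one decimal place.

The posterior mean is a precision-weighted average: μ_n = (τ₀μ₀ + τ_data·x̄)/(τ₀+τ_data), with τ₀=1/σ₀² and τ_data=n/σ².
Here τ₀ = 1/87.7 = 0.011403 and τ_data = 24/19.6 = 1.224490, so τ_n = 1.235893.
Rearranging for μ₀: μ₀ = (μ_n·τ_n − τ_data·x̄)/τ₀ = (3.8520·1.235893 − 1.224490·3.9) / 0.011403 = -0.014851/0.011403 ≈ -1.3.

μ₀ = -1.3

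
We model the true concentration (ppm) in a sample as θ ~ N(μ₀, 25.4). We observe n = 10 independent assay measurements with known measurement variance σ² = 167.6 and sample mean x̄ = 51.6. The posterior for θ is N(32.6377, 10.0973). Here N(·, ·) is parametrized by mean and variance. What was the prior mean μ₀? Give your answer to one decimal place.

μ₀ = 3.9

The posterior mean is a precision-weighted average: μ_n = (τ₀μ₀ + τ_data·x̄)/(τ₀+τ_data), with τ₀=1/σ₀² and τ_data=n/σ².
Here τ₀ = 1/25.4 = 0.039370 and τ_data = 10/167.6 = 0.059666, so τ_n = 0.099036.
Rearranging for μ₀: μ₀ = (μ_n·τ_n − τ_data·x̄)/τ₀ = (32.6377·0.099036 − 0.059666·51.6) / 0.039370 = 0.153542/0.039370 ≈ 3.9.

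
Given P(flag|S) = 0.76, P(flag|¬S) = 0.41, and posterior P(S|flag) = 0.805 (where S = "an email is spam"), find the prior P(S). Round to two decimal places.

Bayes' rule in odds form gives O(S|E) = O(S)·[P(E|S)/P(E|¬S)], hence O(S) = O(S|E)/LR.
Posterior odds = 0.805/(1−0.805) = 4.1282. LR = 0.76/0.41 = 1.8537.
Prior odds = 4.1282/1.8537 = 2.2270, so P(S) = 2.2270/(1+2.2270) ≈ 0.69.

P(S) = 0.69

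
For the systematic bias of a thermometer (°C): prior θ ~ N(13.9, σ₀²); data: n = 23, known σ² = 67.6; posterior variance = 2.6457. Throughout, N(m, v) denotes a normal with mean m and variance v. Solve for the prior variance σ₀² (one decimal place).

σ₀² = 26.5

Posterior precision equals prior precision plus data precision: 1/σ_n² = 1/σ₀² + n/σ².
So 1/σ₀² = 1/2.6457 − 23/67.6 = 0.377972 − 0.340237 = 0.037735.
Hence σ₀² = 1/0.037735 ≈ 26.5.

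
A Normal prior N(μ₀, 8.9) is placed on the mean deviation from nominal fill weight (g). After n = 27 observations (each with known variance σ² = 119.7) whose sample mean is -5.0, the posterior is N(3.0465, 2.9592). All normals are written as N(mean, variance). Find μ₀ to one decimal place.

With known observation variance, the Normal–Normal posterior has precision τ_n = τ₀ + n/σ² and mean μ_n = (τ₀μ₀ + (n/σ²)x̄)/τ_n.
Here τ₀ = 1/8.9 = 0.112360 and τ_data = 27/119.7 = 0.225564, so τ_n = 0.337924.
Rearranging for μ₀: μ₀ = (μ_n·τ_n − τ_data·x̄)/τ₀ = (3.0465·0.337924 − 0.225564·-5.0) / 0.112360 = 2.157305/0.112360 ≈ 19.2.

μ₀ = 19.2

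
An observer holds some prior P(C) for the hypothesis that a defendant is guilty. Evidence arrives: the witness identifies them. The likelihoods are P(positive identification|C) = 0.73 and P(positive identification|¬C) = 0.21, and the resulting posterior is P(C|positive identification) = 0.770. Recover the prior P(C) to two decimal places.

P(C) = 0.49

In odds form, posterior odds = prior odds × likelihood ratio, so prior odds = posterior odds ÷ LR.
Posterior odds = 0.770/(1−0.770) = 3.3478. LR = 0.73/0.21 = 3.4762.
Prior odds = 3.3478/3.4762 = 0.9631, so P(C) = 0.9631/(1+0.9631) ≈ 0.49.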